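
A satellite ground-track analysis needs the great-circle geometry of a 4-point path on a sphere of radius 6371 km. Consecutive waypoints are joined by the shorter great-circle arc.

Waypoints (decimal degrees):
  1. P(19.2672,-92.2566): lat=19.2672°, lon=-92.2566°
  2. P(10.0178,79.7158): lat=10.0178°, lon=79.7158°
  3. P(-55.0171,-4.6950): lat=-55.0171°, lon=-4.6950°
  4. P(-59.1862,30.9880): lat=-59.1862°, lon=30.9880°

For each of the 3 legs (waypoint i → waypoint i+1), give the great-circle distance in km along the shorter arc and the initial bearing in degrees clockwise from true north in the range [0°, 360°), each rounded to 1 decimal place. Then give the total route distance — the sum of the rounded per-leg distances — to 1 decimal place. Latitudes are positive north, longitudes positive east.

Leg 1: dist=16642.0 km, bearing=15.8°
Leg 2: dist=10566.0 km, bearing=214.9°
Leg 3: dist=2176.4 km, bearing=116.9°
Total: 29384.4 km

Leg 1: φ1=0.3362761, φ2=0.1748436, Δφ=-0.1614325, Δλ=3.0014846 rad; a=sin²(Δφ/2)+cosφ1·cosφ2·sin²(Δλ/2)=0.9315440767; c=2·atan2(√a, √(1-a))=2.612148930; dist=6371·c=16642.001 ≈ 16642.0 km; running total=16642.0 km
Leg 1 bearing: y=sinΔλ·cosφ2=0.13752097, x=cosφ1·sinφ2-sinφ1·cosφ2·cosΔλ=0.48596998; θ=atan2(y, x)=15.8006° ≈ 15.8°
Leg 2: φ1=0.1748436, φ2=-0.9602295, Δφ=-1.1350731, Δλ=-1.4732464 rad; a=sin²(Δφ/2)+cosφ1·cosφ2·sin²(Δλ/2)=0.5437680771; c=2·atan2(√a, √(1-a))=1.658444660; dist=6371·c=10565.951 ≈ 10566.0 km; running total=27208.0 km
Leg 2 bearing: y=sinΔλ·cosφ2=-0.57060619, x=cosφ1·sinφ2-sinφ1·cosφ2·cosΔλ=-0.81654516; θ=atan2(y, x)=-145.0539° <0 so +360° → 214.9461° ≈ 214.9°
Leg 3: φ1=-0.9602295, φ2=-1.0329941, Δφ=-0.0727645, Δλ=0.6227858 rad; a=sin²(Δφ/2)+cosφ1·cosφ2·sin²(Δλ/2)=0.0288921784; c=2·atan2(√a, √(1-a))=0.341612646; dist=6371·c=2176.414 ≈ 2176.4 km; running total=29384.4 km
Leg 3 bearing: y=sinΔλ·cosφ2=0.29879539, x=cosφ1·sinφ2-sinφ1·cosφ2·cosΔλ=-0.15149586; θ=atan2(y, x)=116.8860° ≈ 116.9°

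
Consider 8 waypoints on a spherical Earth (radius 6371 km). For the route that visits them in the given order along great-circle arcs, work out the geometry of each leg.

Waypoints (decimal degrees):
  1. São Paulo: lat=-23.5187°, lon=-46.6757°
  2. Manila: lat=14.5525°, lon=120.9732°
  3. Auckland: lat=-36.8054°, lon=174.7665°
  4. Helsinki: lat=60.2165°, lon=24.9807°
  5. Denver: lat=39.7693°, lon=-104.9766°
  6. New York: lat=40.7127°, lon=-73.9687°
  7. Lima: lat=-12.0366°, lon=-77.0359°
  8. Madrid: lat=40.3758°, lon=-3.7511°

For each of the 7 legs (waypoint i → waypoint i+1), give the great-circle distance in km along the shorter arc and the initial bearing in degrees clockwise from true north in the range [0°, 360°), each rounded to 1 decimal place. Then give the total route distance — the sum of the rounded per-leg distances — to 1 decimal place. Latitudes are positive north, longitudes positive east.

Leg 1: dist=18379.8 km, bearing=125.4°
Leg 2: dist=8017.9 km, bearing=137.2°
Leg 3: dist=16649.1 km, bearing=330.3°
Leg 4: dist=7999.4 km, bearing=321.7°
Leg 5: dist=2620.3 km, bearing=77.6°
Leg 6: dist=5874.0 km, bearing=183.8°
Leg 7: dist=9502.4 km, bearing=47.0°
Total: 69042.9 km

Leg 1: φ1=-0.4104788, φ2=0.2539890, Δφ=0.6644678, Δλ=2.9260253 rad; a=sin²(Δφ/2)+cosφ1·cosφ2·sin²(Δλ/2)=0.9836195701; c=2·atan2(√a, √(1-a))=2.884916522; dist=6371·c=18379.803 ≈ 18379.8 km; running total=18379.8 km
Leg 1 bearing: y=sinΔλ·cosφ2=0.20703926, x=cosφ1·sinφ2-sinφ1·cosφ2·cosΔλ=-0.14691219; θ=atan2(y, x)=125.3590° ≈ 125.4°
Leg 2: φ1=0.2539890, φ2=-0.6423754, Δφ=-0.8963645, Δλ=0.9388702 rad; a=sin²(Δφ/2)+cosφ1·cosφ2·sin²(Δλ/2)=0.3463743445; c=2·atan2(√a, √(1-a))=1.258493052; dist=6371·c=8017.859 ≈ 8017.9 km; running total=26397.7 km
Leg 2 bearing: y=sinΔλ·cosφ2=0.64605757, x=cosφ1·sinφ2-sinφ1·cosφ2·cosΔλ=-0.69871757; θ=atan2(y, x)=137.2425° ≈ 137.2°
Leg 3: φ1=-0.6423754, φ2=1.0509762, Δφ=1.6933516, Δλ=-2.6142554 rad; a=sin²(Δφ/2)+cosφ1·cosφ2·sin²(Δλ/2)=0.9318240999; c=2·atan2(√a, √(1-a))=2.613258869; dist=6371·c=16649.072 ≈ 16649.1 km; running total=43046.8 km
Leg 3 bearing: y=sinΔλ·cosφ2=-0.24996849, x=cosφ1·sinφ2-sinφ1·cosφ2·cosΔλ=0.43775283; θ=atan2(y, x)=-29.7275° <0 so +360° → 330.2725° ≈ 330.3°
Leg 4: φ1=1.0509762, φ2=0.6941052, Δφ=-0.3568710, Δλ=-2.2681828 rad; a=sin²(Δφ/2)+cosφ1·cosφ2·sin²(Δλ/2)=0.3449979426; c=2·atan2(√a, √(1-a))=1.255598966; dist=6371·c=7999.421 ≈ 7999.4 km; running total=51046.2 km
Leg 4 bearing: y=sinΔλ·cosφ2=-0.58917002, x=cosφ1·sinφ2-sinφ1·cosφ2·cosΔλ=0.74617434; θ=atan2(y, x)=-38.2942° <0 so +360° → 321.7058° ≈ 321.7°
Leg 5: φ1=0.6941052, φ2=0.7105707, Δφ=0.0164654, Δλ=0.5411899 rad; a=sin²(Δφ/2)+cosφ1·cosφ2·sin²(Δλ/2)=0.0416964124; c=2·atan2(√a, √(1-a))=0.411286695; dist=6371·c=2620.308 ≈ 2620.3 km; running total=53666.5 km
Leg 5 bearing: y=sinΔλ·cosφ2=0.39048318, x=cosφ1·sinφ2-sinφ1·cosφ2·cosΔλ=0.08575649; θ=atan2(y, x)=77.6135° ≈ 77.6°
Leg 6: φ1=0.7105707, φ2=-0.2100783, Δφ=-0.9206490, Δλ=-0.0535327 rad; a=sin²(Δφ/2)+cosφ1·cosφ2·sin²(Δλ/2)=0.1978791305; c=2·atan2(√a, √(1-a))=0.921982435; dist=6371·c=5873.950 ≈ 5874.0 km; running total=59540.5 km
Leg 6 bearing: y=sinΔλ·cosφ2=-0.05233080, x=cosφ1·sinφ2-sinφ1·cosφ2·cosΔλ=-0.79508076; θ=atan2(y, x)=-176.2343° <0 so +360° → 183.7657° ≈ 183.8°
Leg 7: φ1=-0.2100783, φ2=0.7046906, Δφ=0.9147689, Δλ=1.2790611 rad; a=sin²(Δφ/2)+cosφ1·cosφ2·sin²(Δλ/2)=0.4603992411; c=2·atan2(√a, √(1-a))=1.491511771; dist=6371·c=9502.421 ≈ 9502.4 km; running total=69042.9 km
Leg 7 bearing: y=sinΔλ·cosφ2=0.72962256, x=cosφ1·sinφ2-sinφ1·cosφ2·cosΔλ=0.67924815; θ=atan2(y, x)=47.0477° ≈ 47.0°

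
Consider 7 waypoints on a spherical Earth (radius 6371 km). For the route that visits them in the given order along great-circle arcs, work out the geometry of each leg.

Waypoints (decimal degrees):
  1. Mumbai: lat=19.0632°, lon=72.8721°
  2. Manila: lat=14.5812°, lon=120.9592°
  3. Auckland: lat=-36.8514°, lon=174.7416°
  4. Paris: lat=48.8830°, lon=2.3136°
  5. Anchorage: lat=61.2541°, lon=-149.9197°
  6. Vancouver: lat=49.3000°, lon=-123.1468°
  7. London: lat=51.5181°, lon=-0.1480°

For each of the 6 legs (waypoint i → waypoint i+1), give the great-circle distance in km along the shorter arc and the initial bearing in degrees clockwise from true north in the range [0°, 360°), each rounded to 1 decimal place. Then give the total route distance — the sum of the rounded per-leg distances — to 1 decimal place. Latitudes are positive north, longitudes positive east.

Leg 1: φ1=0.3327156, φ2=0.2544899, Δφ=-0.0782257, Δλ=0.8392782 rad; a=sin²(Δφ/2)+cosφ1·cosφ2·sin²(Δλ/2)=0.1533720084; c=2·atan2(√a, √(1-a))=0.804799173; dist=6371·c=5127.376 ≈ 5127.4 km; running total=5127.4 km
Leg 1 bearing: y=sinΔλ·cosφ2=0.72019310, x=cosφ1·sinφ2-sinφ1·cosφ2·cosΔλ=0.02679640; θ=atan2(y, x)=87.8692° ≈ 87.9°
Leg 2: φ1=0.2544899, φ2=-0.6431783, Δφ=-0.8976682, Δλ=0.9386800 rad; a=sin²(Δφ/2)+cosφ1·cosφ2·sin²(Δλ/2)=0.3467083763; c=2·atan2(√a, √(1-a))=1.259194994; dist=6371·c=8022.331 ≈ 8022.3 km; running total=13149.7 km
Leg 2 bearing: y=sinΔλ·cosφ2=0.64557933, x=cosφ1·sinφ2-sinφ1·cosφ2·cosΔλ=-0.69945267; θ=atan2(y, x)=137.2937° ≈ 137.3°
Leg 3: φ1=-0.6431783, φ2=0.8531693, Δφ=1.4963476, Δλ=-3.0094363 rad; a=sin²(Δφ/2)+cosφ1·cosφ2·sin²(Δλ/2)=0.9867221463; c=2·atan2(√a, √(1-a))=2.910620442; dist=6371·c=18543.563 ≈ 18543.6 km; running total=31693.3 km
Leg 3 bearing: y=sinΔλ·cosφ2=-0.08665309, x=cosφ1·sinφ2-sinφ1·cosφ2·cosΔλ=0.21189019; θ=atan2(y, x)=-22.2422° <0 so +360° → 337.7578° ≈ 337.8°
Leg 4: φ1=0.8531693, φ2=1.0690857, Δφ=0.2159164, Δλ=-2.6569723 rad; a=sin²(Δφ/2)+cosφ1·cosφ2·sin²(Δλ/2)=0.3096579861; c=2·atan2(√a, √(1-a))=1.180260418; dist=6371·c=7519.439 ≈ 7519.4 km; running total=39212.7 km
Leg 4 bearing: y=sinΔλ·cosφ2=-0.22405019, x=cosφ1·sinφ2-sinφ1·cosφ2·cosΔλ=0.89715171; θ=atan2(y, x)=-14.0220° <0 so +360° → 345.9780° ≈ 346.0°
Leg 5: φ1=1.0690857, φ2=0.8604473, Δφ=-0.2086384, Δλ=0.4672753 rad; a=sin²(Δφ/2)+cosφ1·cosφ2·sin²(Δλ/2)=0.0276527922; c=2·atan2(√a, √(1-a))=0.334134774; dist=6371·c=2128.773 ≈ 2128.8 km; running total=41341.5 km
Leg 5 bearing: y=sinΔλ·cosφ2=0.29374119, x=cosφ1·sinφ2-sinφ1·cosφ2·cosΔλ=-0.14583749; θ=atan2(y, x)=116.4036° ≈ 116.4°
Leg 6: φ1=0.8604473, φ2=0.8991605, Δφ=0.0387131, Δλ=2.1467340 rad; a=sin²(Δφ/2)+cosφ1·cosφ2·sin²(Δλ/2)=0.3137625424; c=2·atan2(√a, √(1-a))=1.189121916; dist=6371·c=7575.896 ≈ 7575.9 km; running total=48917.4 km
Leg 6 bearing: y=sinΔλ·cosφ2=0.52188443, x=cosφ1·sinφ2-sinφ1·cosφ2·cosΔλ=0.76739760; θ=atan2(y, x)=34.2185° ≈ 34.2°

Leg 1: dist=5127.4 km, bearing=87.9°
Leg 2: dist=8022.3 km, bearing=137.3°
Leg 3: dist=18543.6 km, bearing=337.8°
Leg 4: dist=7519.4 km, bearing=346.0°
Leg 5: dist=2128.8 km, bearing=116.4°
Leg 6: dist=7575.9 km, bearing=34.2°
Total: 48917.4 km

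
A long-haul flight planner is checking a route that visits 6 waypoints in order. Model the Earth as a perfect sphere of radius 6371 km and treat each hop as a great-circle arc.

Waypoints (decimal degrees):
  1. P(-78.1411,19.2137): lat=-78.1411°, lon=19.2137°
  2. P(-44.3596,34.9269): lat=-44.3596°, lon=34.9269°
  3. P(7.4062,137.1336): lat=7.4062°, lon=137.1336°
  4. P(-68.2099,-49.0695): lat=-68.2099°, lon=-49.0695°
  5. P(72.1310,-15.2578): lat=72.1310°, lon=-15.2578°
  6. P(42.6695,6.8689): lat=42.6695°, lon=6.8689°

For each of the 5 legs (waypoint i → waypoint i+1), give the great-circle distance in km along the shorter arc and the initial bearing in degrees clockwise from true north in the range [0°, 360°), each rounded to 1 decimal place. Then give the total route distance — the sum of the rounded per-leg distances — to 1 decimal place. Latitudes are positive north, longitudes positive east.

Leg 1: φ1=-1.3638195, φ2=-0.7742211, Δφ=0.5895984, Δλ=0.2742471 rad; a=sin²(Δφ/2)+cosφ1·cosφ2·sin²(Δλ/2)=0.0871633549; c=2·atan2(√a, √(1-a))=0.599401704; dist=6371·c=3818.788 ≈ 3818.8 km; running total=3818.8 km
Leg 1 bearing: y=sinΔλ·cosφ2=0.19362864, x=cosφ1·sinφ2-sinφ1·cosφ2·cosΔλ=0.52987882; θ=atan2(y, x)=20.0733° ≈ 20.1°
Leg 2: φ1=-0.7742211, φ2=0.1292626, Δφ=0.9034836, Δλ=1.7838434 rad; a=sin²(Δφ/2)+cosφ1·cosφ2·sin²(Δλ/2)=0.6200171056; c=2·atan2(√a, √(1-a))=1.813197419; dist=6371·c=11551.881 ≈ 11551.9 km; running total=15370.7 km
Leg 2 bearing: y=sinΔλ·cosφ2=0.96923702, x=cosφ1·sinφ2-sinφ1·cosφ2·cosΔλ=-0.05443514; θ=atan2(y, x)=93.2145° ≈ 93.2°
Leg 3: φ1=0.1292626, φ2=-1.1904873, Δφ=-1.3197499, Δλ=-3.2498572 rad; a=sin²(Δφ/2)+cosφ1·cosφ2·sin²(Δλ/2)=0.7428240221; c=2·atan2(√a, √(1-a))=2.077900680; dist=6371·c=13238.305 ≈ 13238.3 km; running total=28609.0 km
Leg 3 bearing: y=sinΔλ·cosφ2=0.04011013, x=cosφ1·sinφ2-sinφ1·cosφ2·cosΔλ=-0.87323373; θ=atan2(y, x)=177.3701° ≈ 177.4°
Leg 4: φ1=-1.1904873, φ2=1.2589234, Δφ=2.4494108, Δλ=0.5901255 rad; a=sin²(Δφ/2)+cosφ1·cosφ2·sin²(Δλ/2)=0.8945597350; c=2·atan2(√a, √(1-a))=2.480170473; dist=6371·c=15801.166 ≈ 15801.2 km; running total=44410.2 km
Leg 4 bearing: y=sinΔλ·cosφ2=0.17074676, x=cosφ1·sinφ2-sinφ1·cosφ2·cosΔλ=0.59003051; θ=atan2(y, x)=16.1397° ≈ 16.1°
Leg 5: φ1=1.2589234, φ2=0.7447233, Δφ=-0.5142002, Δλ=0.3861838 rad; a=sin²(Δφ/2)+cosφ1·cosφ2·sin²(Δλ/2)=0.0729646516; c=2·atan2(√a, √(1-a))=0.547034699; dist=6371·c=3485.158 ≈ 3485.2 km; running total=47895.4 km
Leg 5 bearing: y=sinΔλ·cosφ2=0.27694592, x=cosφ1·sinφ2-sinφ1·cosφ2·cosΔλ=-0.44030013; θ=atan2(y, x)=147.8304° ≈ 147.8°

Leg 1: dist=3818.8 km, bearing=20.1°
Leg 2: dist=11551.9 km, bearing=93.2°
Leg 3: dist=13238.3 km, bearing=177.4°
Leg 4: dist=15801.2 km, bearing=16.1°
Leg 5: dist=3485.2 km, bearing=147.8°
Total: 47895.4 km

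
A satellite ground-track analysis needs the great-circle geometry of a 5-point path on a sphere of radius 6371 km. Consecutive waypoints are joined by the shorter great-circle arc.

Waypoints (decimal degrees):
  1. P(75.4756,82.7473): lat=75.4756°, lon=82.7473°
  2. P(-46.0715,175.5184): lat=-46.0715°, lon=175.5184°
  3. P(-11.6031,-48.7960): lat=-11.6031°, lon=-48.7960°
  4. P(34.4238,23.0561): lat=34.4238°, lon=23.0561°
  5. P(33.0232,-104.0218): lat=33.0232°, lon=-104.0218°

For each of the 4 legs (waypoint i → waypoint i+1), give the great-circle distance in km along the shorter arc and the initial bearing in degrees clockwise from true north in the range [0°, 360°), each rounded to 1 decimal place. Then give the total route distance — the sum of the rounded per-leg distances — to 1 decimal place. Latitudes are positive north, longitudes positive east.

Leg 1: φ1=1.3172977, φ2=-0.8040994, Δφ=-2.1213971, Δλ=1.6191611 rad; a=sin²(Δφ/2)+cosφ1·cosφ2·sin²(Δλ/2)=0.8528003452; c=2·atan2(√a, √(1-a))=2.354066818; dist=6371·c=14997.760 ≈ 14997.8 km; running total=14997.8 km
Leg 1 bearing: y=sinΔλ·cosφ2=0.69294891, x=cosφ1·sinφ2-sinφ1·cosφ2·cosΔλ=-0.14815355; θ=atan2(y, x)=102.0682° ≈ 102.1°
Leg 2: φ1=-0.8040994, φ2=-0.2025123, Δφ=0.6015871, Δλ=-3.9150248 rad; a=sin²(Δφ/2)+cosφ1·cosφ2·sin²(Δλ/2)=0.6706987006; c=2·atan2(√a, √(1-a))=1.919199549; dist=6371·c=12227.220 ≈ 12227.2 km; running total=27225.0 km
Leg 2 bearing: y=sinΔλ·cosφ2=0.68431890, x=cosφ1·sinφ2-sinφ1·cosφ2·cosΔλ=-0.64432558; θ=atan2(y, x)=133.2759° ≈ 133.3°
Leg 3: φ1=-0.2025123, φ2=0.6008087, Δφ=0.8033209, Δλ=1.2540557 rad; a=sin²(Δφ/2)+cosφ1·cosφ2·sin²(Δλ/2)=0.4310129610; c=2·atan2(√a, √(1-a))=1.432380690; dist=6371·c=9125.697 ≈ 9125.7 km; running total=36350.7 km
Leg 3 bearing: y=sinΔλ·cosφ2=0.78384571, x=cosφ1·sinφ2-sinφ1·cosφ2·cosΔλ=0.60543296; θ=atan2(y, x)=52.3179° ≈ 52.3°
Leg 4: φ1=0.6008087, φ2=0.5763636, Δφ=-0.0244451, Δλ=-2.2179278 rad; a=sin²(Δφ/2)+cosφ1·cosφ2·sin²(Δλ/2)=0.5544479808; c=2·atan2(√a, √(1-a))=1.679908666; dist=6371·c=10702.698 ≈ 10702.7 km; running total=47053.4 km
Leg 4 bearing: y=sinΔλ·cosφ2=-0.66892925, x=cosφ1·sinφ2-sinφ1·cosφ2·cosΔλ=0.73530628; θ=atan2(y, x)=-42.2937° <0 so +360° → 317.7063° ≈ 317.7°

Leg 1: dist=14997.8 km, bearing=102.1°
Leg 2: dist=12227.2 km, bearing=133.3°
Leg 3: dist=9125.7 km, bearing=52.3°
Leg 4: dist=10702.7 km, bearing=317.7°
Total: 47053.4 km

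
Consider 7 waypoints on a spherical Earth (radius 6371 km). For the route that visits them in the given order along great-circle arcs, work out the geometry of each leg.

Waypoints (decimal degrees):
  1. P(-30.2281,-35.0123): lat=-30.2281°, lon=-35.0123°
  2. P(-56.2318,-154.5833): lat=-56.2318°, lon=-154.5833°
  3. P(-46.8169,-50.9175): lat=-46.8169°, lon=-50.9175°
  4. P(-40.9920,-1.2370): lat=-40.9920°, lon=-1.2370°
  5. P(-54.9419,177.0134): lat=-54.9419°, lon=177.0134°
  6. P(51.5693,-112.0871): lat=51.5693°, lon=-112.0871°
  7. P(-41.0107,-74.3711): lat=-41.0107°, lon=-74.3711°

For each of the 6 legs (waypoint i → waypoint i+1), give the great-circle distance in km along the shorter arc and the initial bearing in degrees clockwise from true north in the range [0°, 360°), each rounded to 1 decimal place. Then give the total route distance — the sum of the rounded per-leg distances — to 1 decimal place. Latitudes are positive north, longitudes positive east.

Leg 1: φ1=-0.5275799, φ2=-0.9814301, Δφ=-0.4538502, Δλ=-2.0869076 rad; a=sin²(Δφ/2)+cosφ1·cosφ2·sin²(Δλ/2)=0.4092490219; c=2·atan2(√a, √(1-a))=1.388282766; dist=6371·c=8844.7495 ≈ 8844.7 km; running total=8844.7 km
Leg 1 bearing: y=sinΔλ·cosφ2=-0.48343402, x=cosφ1·sinφ2-sinφ1·cosφ2·cosΔλ=-0.85635774; θ=atan2(y, x)=-150.5543° <0 so +360° → 209.4457° ≈ 209.4°
Leg 2: φ1=-0.9814301, φ2=-0.8171091, Δφ=0.1643210, Δλ=1.8093095 rad; a=sin²(Δφ/2)+cosφ1·cosφ2·sin²(Δλ/2)=0.2418561778; c=2·atan2(√a, √(1-a))=1.028285830; dist=6371·c=6551.209 ≈ 6551.2 km; running total=15395.9 km
Leg 2 bearing: y=sinΔλ·cosφ2=0.66495883, x=cosφ1·sinφ2-sinφ1·cosφ2·cosΔλ=-0.53970067; θ=atan2(y, x)=129.0638° ≈ 129.1°
Leg 3: φ1=-0.8171091, φ2=-0.7154454, Δφ=0.1016637, Δλ=0.8670883 rad; a=sin²(Δφ/2)+cosφ1·cosφ2·sin²(Δλ/2)=0.0937372813; c=2·atan2(√a, √(1-a))=0.622324852; dist=6371·c=3964.832 ≈ 3964.8 km; running total=19360.7 km
Leg 3 bearing: y=sinΔλ·cosφ2=0.57549677, x=cosφ1·sinφ2-sinφ1·cosφ2·cosΔλ=-0.09276791; θ=atan2(y, x)=99.1571° ≈ 99.2°
Leg 4: φ1=-0.7154454, φ2=-0.9589171, Δφ=-0.2434717, Δλ=3.1110564 rad; a=sin²(Δφ/2)+cosφ1·cosφ2·sin²(Δλ/2)=0.4482084117; c=2·atan2(√a, √(1-a))=1.467027018; dist=6371·c=9346.429 ≈ 9346.4 km; running total=28707.1 km
Leg 4 bearing: y=sinΔλ·cosφ2=0.01753752, x=cosφ1·sinφ2-sinφ1·cosφ2·cosΔλ=-0.99446617; θ=atan2(y, x)=178.9897° ≈ 179.0°
Leg 5: φ1=-0.9589171, φ2=0.9000541, Δφ=1.8589711, Δλ=-5.0457556 rad; a=sin²(Δφ/2)+cosφ1·cosφ2·sin²(Δλ/2)=0.7622025008; c=2·atan2(√a, √(1-a))=2.122812499; dist=6371·c=13524.438 ≈ 13524.4 km; running total=42231.5 km
Leg 5 bearing: y=sinΔλ·cosφ2=0.58734786, x=cosφ1·sinφ2-sinφ1·cosφ2·cosΔλ=0.61645915; θ=atan2(y, x)=43.6147° ≈ 43.6°
Leg 6: φ1=0.9000541, φ2=-0.7157717, Δφ=-1.6158258, Δλ=0.6582684 rad; a=sin²(Δφ/2)+cosφ1·cosφ2·sin²(Δλ/2)=0.5715080806; c=2·atan2(√a, √(1-a))=1.714304564; dist=6371·c=10921.834 ≈ 10921.8 km; running total=53153.3 km
Leg 6 bearing: y=sinΔλ·cosφ2=0.46161709, x=cosφ1·sinφ2-sinφ1·cosφ2·cosΔλ=-0.87547475; θ=atan2(y, x)=152.1984° ≈ 152.2°

Leg 1: dist=8844.7 km, bearing=209.4°
Leg 2: dist=6551.2 km, bearing=129.1°
Leg 3: dist=3964.8 km, bearing=99.2°
Leg 4: dist=9346.4 km, bearing=179.0°
Leg 5: dist=13524.4 km, bearing=43.6°
Leg 6: dist=10921.8 km, bearing=152.2°
Total: 53153.3 km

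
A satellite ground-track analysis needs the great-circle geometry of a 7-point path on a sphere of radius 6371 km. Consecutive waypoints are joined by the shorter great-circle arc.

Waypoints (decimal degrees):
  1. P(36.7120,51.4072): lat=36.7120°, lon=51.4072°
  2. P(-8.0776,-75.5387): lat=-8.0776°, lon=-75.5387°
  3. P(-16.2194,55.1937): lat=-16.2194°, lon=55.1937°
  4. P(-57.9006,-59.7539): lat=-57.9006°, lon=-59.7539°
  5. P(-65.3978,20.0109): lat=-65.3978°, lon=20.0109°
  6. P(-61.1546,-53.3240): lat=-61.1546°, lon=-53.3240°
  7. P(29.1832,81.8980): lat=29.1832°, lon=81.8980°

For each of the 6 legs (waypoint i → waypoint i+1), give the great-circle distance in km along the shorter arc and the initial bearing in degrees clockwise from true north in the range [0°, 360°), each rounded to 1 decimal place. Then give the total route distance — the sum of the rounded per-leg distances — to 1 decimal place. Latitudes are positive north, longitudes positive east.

Leg 1: φ1=0.6407453, φ2=-0.1409807, Δφ=-0.7817260, Δλ=-2.2156239 rad; a=sin²(Δφ/2)+cosφ1·cosφ2·sin²(Δλ/2)=0.7805292262; c=2·atan2(√a, √(1-a))=2.166460243; dist=6371·c=13802.518 ≈ 13802.5 km; running total=13802.5 km
Leg 1 bearing: y=sinΔλ·cosφ2=-0.79127424, x=cosφ1·sinφ2-sinφ1·cosφ2·cosΔλ=0.24310181; θ=atan2(y, x)=-72.9216° <0 so +360° → 287.0784° ≈ 287.1°
Leg 2: φ1=-0.1409807, φ2=-0.2830819, Δφ=-0.1421012, Δλ=2.2817108 rad; a=sin²(Δφ/2)+cosφ1·cosφ2·sin²(Δλ/2)=0.7905458685; c=2·atan2(√a, √(1-a))=2.190865843; dist=6371·c=13958.006 ≈ 13958.0 km; running total=27760.5 km
Leg 2 bearing: y=sinΔλ·cosφ2=0.72760576, x=cosφ1·sinφ2-sinφ1·cosφ2·cosΔλ=-0.36458503; θ=atan2(y, x)=116.6143° ≈ 116.6°
Leg 3: φ1=-0.2830819, φ2=-1.0105561, Δφ=-0.7274742, Δλ=-2.0062141 rad; a=sin²(Δφ/2)+cosφ1·cosφ2·sin²(Δλ/2)=0.4892986241; c=2·atan2(√a, √(1-a))=1.549391941; dist=6371·c=9871.176 ≈ 9871.2 km; running total=37631.7 km
Leg 3 bearing: y=sinΔλ·cosφ2=-0.48180781, x=cosφ1·sinφ2-sinφ1·cosφ2·cosΔλ=-0.87601550; θ=atan2(y, x)=-151.1892° <0 so +360° → 208.8108° ≈ 208.8°
Leg 4: φ1=-1.0105561, φ2=-1.1414069, Δφ=-0.1308508, Δλ=1.3921584 rad; a=sin²(Δφ/2)+cosφ1·cosφ2·sin²(Δλ/2)=0.0952325790; c=2·atan2(√a, √(1-a))=0.627436981; dist=6371·c=3997.401 ≈ 3997.4 km; running total=41629.1 km
Leg 4 bearing: y=sinΔλ·cosφ2=0.40969072, x=cosφ1·sinφ2-sinφ1·cosφ2·cosΔλ=-0.42048407; θ=atan2(y, x)=135.7449° ≈ 135.7°
Leg 5: φ1=-1.1414069, φ2=-1.0673491, Δφ=0.0740578, Δλ=-1.2799355 rad; a=sin²(Δφ/2)+cosφ1·cosφ2·sin²(Δλ/2)=0.0729961550; c=2·atan2(√a, √(1-a))=0.547155817; dist=6371·c=3485.930 ≈ 3485.9 km; running total=45115.0 km
Leg 5 bearing: y=sinΔλ·cosφ2=-0.46218380, x=cosφ1·sinφ2-sinφ1·cosφ2·cosΔλ=-0.23886607; θ=atan2(y, x)=-117.3308° <0 so +360° → 242.6692° ≈ 242.7°
Leg 6: φ1=-1.0673491, φ2=0.5093429, Δφ=1.5766920, Δλ=2.3600691 rad; a=sin²(Δφ/2)+cosφ1·cosφ2·sin²(Δλ/2)=0.8630475996; c=2·atan2(√a, √(1-a))=2.383422183; dist=6371·c=15184.783 ≈ 15184.8 km; running total=60299.8 km
Leg 6 bearing: y=sinΔλ·cosφ2=0.61495361, x=cosφ1·sinφ2-sinφ1·cosφ2·cosΔλ=-0.30760009; θ=atan2(y, x)=116.5742° ≈ 116.6°

Leg 1: dist=13802.5 km, bearing=287.1°
Leg 2: dist=13958.0 km, bearing=116.6°
Leg 3: dist=9871.2 km, bearing=208.8°
Leg 4: dist=3997.4 km, bearing=135.7°
Leg 5: dist=3485.9 km, bearing=242.7°
Leg 6: dist=15184.8 km, bearing=116.6°
Total: 60299.8 km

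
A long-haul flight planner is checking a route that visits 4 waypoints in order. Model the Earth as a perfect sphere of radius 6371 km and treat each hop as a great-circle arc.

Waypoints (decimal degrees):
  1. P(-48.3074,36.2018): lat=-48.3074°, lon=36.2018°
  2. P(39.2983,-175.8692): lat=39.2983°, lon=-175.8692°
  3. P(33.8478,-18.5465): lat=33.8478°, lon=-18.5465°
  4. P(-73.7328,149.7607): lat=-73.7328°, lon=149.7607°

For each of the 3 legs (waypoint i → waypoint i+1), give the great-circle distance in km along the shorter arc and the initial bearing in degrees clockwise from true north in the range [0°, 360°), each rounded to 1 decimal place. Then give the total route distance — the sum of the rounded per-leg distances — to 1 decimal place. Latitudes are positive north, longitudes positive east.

Leg 1: φ1=-0.8431232, φ2=0.6858847, Δφ=1.5290079, Δλ=-3.7013372 rad; a=sin²(Δφ/2)+cosφ1·cosφ2·sin²(Δλ/2)=0.9545562417; c=2·atan2(√a, √(1-a))=2.711944777; dist=6371·c=17277.800 ≈ 17277.8 km; running total=17277.8 km
Leg 1 bearing: y=sinΔλ·cosφ2=0.41089572, x=cosφ1·sinφ2-sinφ1·cosφ2·cosΔλ=-0.06840470; θ=atan2(y, x)=99.4517° ≈ 99.5°
Leg 2: φ1=0.6858847, φ2=0.5907556, Δφ=-0.0951292, Δλ=2.7457991 rad; a=sin²(Δφ/2)+cosφ1·cosφ2·sin²(Δλ/2)=0.6201226385; c=2·atan2(√a, √(1-a))=1.813414847; dist=6371·c=11553.266 ≈ 11553.3 km; running total=28831.1 km
Leg 2 bearing: y=sinΔλ·cosφ2=0.32019914, x=cosφ1·sinφ2-sinφ1·cosφ2·cosΔλ=0.91638132; θ=atan2(y, x)=19.2603° ≈ 19.3°
Leg 3: φ1=0.5907556, φ2=-1.2868801, Δφ=-1.8776357, Δλ=2.9375148 rad; a=sin²(Δφ/2)+cosφ1·cosφ2·sin²(Δλ/2)=0.8812526582; c=2·atan2(√a, √(1-a))=2.437972968; dist=6371·c=15532.326 ≈ 15532.3 km; running total=44363.4 km
Leg 3 bearing: y=sinΔλ·cosφ2=0.05676974, x=cosφ1·sinφ2-sinφ1·cosφ2·cosΔλ=-0.64448649; θ=atan2(y, x)=174.9661° ≈ 175.0°

Leg 1: dist=17277.8 km, bearing=99.5°
Leg 2: dist=11553.3 km, bearing=19.3°
Leg 3: dist=15532.3 km, bearing=175.0°
Total: 44363.4 km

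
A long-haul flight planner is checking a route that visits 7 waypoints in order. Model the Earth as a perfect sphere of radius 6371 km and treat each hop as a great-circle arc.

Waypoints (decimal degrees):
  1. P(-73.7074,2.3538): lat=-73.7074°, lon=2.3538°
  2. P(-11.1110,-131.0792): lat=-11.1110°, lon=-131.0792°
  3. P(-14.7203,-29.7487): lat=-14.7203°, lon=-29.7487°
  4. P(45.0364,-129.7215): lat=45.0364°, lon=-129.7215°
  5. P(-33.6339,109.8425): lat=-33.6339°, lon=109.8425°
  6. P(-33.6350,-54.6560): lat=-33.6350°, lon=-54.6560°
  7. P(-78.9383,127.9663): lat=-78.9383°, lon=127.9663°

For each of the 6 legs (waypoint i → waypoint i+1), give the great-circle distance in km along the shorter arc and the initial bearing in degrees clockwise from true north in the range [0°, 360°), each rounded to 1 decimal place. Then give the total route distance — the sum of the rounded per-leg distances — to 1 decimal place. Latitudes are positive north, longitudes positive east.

Leg 1: dist=10034.9 km, bearing=225.4°
Leg 2: dist=10886.3 km, bearing=106.8°
Leg 3: dist=11936.4 km, bearing=313.2°
Leg 4: dist=14858.6 km, bearing=262.6°
Leg 5: dist=12361.9 km, bearing=193.8°
Leg 6: dist=7496.4 km, bearing=180.5°
Total: 67574.5 km

Leg 1: φ1=-1.2864368, φ2=-0.1939235, Δφ=1.0925133, Δλ=-2.3288452 rad; a=sin²(Δφ/2)+cosφ1·cosφ2·sin²(Δλ/2)=0.5021440365; c=2·atan2(√a, √(1-a))=1.575084413; dist=6371·c=10034.863 ≈ 10034.9 km; running total=10034.9 km
Leg 1 bearing: y=sinΔλ·cosφ2=-0.71256709, x=cosφ1·sinφ2-sinφ1·cosφ2·cosΔλ=-0.70159087; θ=atan2(y, x)=-134.5553° <0 so +360° → 225.4447° ≈ 225.4°
Leg 2: φ1=-0.1939235, φ2=-0.2569177, Δφ=-0.0629942, Δλ=1.7685509 rad; a=sin²(Δφ/2)+cosφ1·cosφ2·sin²(Δλ/2)=0.5687449961; c=2·atan2(√a, √(1-a))=1.708723220; dist=6371·c=10886.276 ≈ 10886.3 km; running total=20921.2 km
Leg 2 bearing: y=sinΔλ·cosφ2=0.94832770, x=cosφ1·sinφ2-sinφ1·cosφ2·cosΔλ=-0.28595644; θ=atan2(y, x)=106.7800° ≈ 106.8°
Leg 3: φ1=-0.2569177, φ2=0.7860335, Δφ=1.0429512, Δλ=-1.7448545 rad; a=sin²(Δφ/2)+cosφ1·cosφ2·sin²(Δλ/2)=0.6490765072; c=2·atan2(√a, √(1-a))=1.873553402; dist=6371·c=11936.409 ≈ 11936.4 km; running total=32857.6 km
Leg 3 bearing: y=sinΔλ·cosφ2=-0.69597988, x=cosφ1·sinφ2-sinφ1·cosφ2·cosΔλ=0.65323563; θ=atan2(y, x)=-46.8146° <0 so +360° → 313.1854° ≈ 313.2°
Leg 4: φ1=0.7860335, φ2=-0.5870223, Δφ=-1.3730558, Δλ=4.1811806 rad; a=sin²(Δφ/2)+cosφ1·cosφ2·sin²(Δλ/2)=0.8449760563; c=2·atan2(√a, √(1-a))=2.332219221; dist=6371·c=14858.569 ≈ 14858.6 km; running total=47716.2 km
Leg 4 bearing: y=sinΔλ·cosφ2=-0.71785856, x=cosφ1·sinφ2-sinφ1·cosφ2·cosΔλ=-0.09297943; θ=atan2(y, x)=-97.3801° <0 so +360° → 262.6199° ≈ 262.6°
Leg 5: φ1=-0.5870223, φ2=-0.5870415, Δφ=-0.0000192, Δλ=-2.8710404 rad; a=sin²(Δφ/2)+cosφ1·cosφ2·sin²(Δλ/2)=0.6805951972; c=2·atan2(√a, √(1-a))=1.940340478; dist=6371·c=12361.909 ≈ 12361.9 km; running total=60078.1 km
Leg 5 bearing: y=sinΔλ·cosφ2=-0.22251914, x=cosφ1·sinφ2-sinφ1·cosφ2·cosΔλ=-0.90555327; θ=atan2(y, x)=-166.1944° <0 so +360° → 193.8056° ≈ 193.8°
Leg 6: φ1=-0.5870415, φ2=-1.3777332, Δφ=-0.7906917, Δλ=3.1873604 rad; a=sin²(Δφ/2)+cosφ1·cosφ2·sin²(Δλ/2)=0.3079838298; c=2·atan2(√a, √(1-a))=1.176636755; dist=6371·c=7496.353 ≈ 7496.4 km; running total=67574.5 km
Leg 6 bearing: y=sinΔλ·cosφ2=-0.00877821, x=cosφ1·sinφ2-sinφ1·cosφ2·cosΔλ=-0.92327791; θ=atan2(y, x)=-179.4553° <0 so +360° → 180.5447° ≈ 180.5°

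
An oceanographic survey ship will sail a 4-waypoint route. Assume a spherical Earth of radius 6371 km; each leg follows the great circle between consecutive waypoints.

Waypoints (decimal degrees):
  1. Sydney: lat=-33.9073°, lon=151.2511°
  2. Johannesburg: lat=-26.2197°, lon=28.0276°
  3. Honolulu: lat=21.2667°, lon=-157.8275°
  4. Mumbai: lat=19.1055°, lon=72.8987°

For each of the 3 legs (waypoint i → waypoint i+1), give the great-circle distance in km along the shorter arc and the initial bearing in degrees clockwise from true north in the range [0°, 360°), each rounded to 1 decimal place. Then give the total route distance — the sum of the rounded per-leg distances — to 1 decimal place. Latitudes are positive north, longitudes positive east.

Leg 1: dist=11040.8 km, bearing=229.5°
Leg 2: dist=19203.9 km, bearing=131.5°
Leg 3: dist=12901.0 km, bearing=305.5°
Total: 43145.7 km

Leg 1: φ1=-0.5917940, φ2=-0.4576201, Δφ=0.1341739, Δλ=-2.1506558 rad; a=sin²(Δφ/2)+cosφ1·cosφ2·sin²(Δλ/2)=0.5807374099; c=2·atan2(√a, √(1-a))=1.732981229; dist=6371·c=11040.823 ≈ 11040.8 km; running total=11040.8 km
Leg 1 bearing: y=sinΔλ·cosφ2=-0.75046518, x=cosφ1·sinφ2-sinφ1·cosφ2·cosΔλ=-0.64088057; θ=atan2(y, x)=-130.4966° <0 so +360° → 229.5034° ≈ 229.5°
Leg 2: φ1=-0.4576201, φ2=0.3711739, Δφ=0.8287940, Δλ=-3.2437834 rad; a=sin²(Δφ/2)+cosφ1·cosφ2·sin²(Δλ/2)=0.9959522094; c=2·atan2(√a, √(1-a))=3.014262155; dist=6371·c=19203.864 ≈ 19203.9 km; running total=30244.7 km
Leg 2 bearing: y=sinΔλ·cosφ2=0.09506614, x=cosφ1·sinφ2-sinφ1·cosφ2·cosΔλ=-0.08419057; θ=atan2(y, x)=131.5281° ≈ 131.5°
Leg 3: φ1=0.3711739, φ2=0.3334539, Δφ=-0.0377201, Δλ=4.0269319 rad; a=sin²(Δφ/2)+cosφ1·cosφ2·sin²(Δλ/2)=0.7193534873; c=2·atan2(√a, √(1-a))=2.024955609; dist=6371·c=12900.992 ≈ 12901.0 km; running total=43145.7 km
Leg 3 bearing: y=sinΔλ·cosφ2=-0.73148875, x=cosφ1·sinφ2-sinφ1·cosφ2·cosΔλ=0.52197739; θ=atan2(y, x)=-54.4890° <0 so +360° → 305.5110° ≈ 305.5°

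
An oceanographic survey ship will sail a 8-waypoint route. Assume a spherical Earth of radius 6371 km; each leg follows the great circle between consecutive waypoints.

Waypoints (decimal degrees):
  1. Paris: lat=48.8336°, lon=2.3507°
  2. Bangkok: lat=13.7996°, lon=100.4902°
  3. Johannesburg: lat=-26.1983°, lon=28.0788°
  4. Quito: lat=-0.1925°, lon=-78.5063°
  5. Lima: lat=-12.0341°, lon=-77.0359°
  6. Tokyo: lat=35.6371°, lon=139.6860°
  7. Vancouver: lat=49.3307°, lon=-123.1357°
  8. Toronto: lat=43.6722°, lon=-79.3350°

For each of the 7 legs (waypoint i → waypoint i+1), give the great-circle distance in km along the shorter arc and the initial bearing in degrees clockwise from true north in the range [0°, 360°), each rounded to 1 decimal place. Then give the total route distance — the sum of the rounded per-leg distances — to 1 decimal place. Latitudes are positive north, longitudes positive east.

Leg 1: dist=9439.4 km, bearing=74.8°
Leg 2: dist=8996.6 km, bearing=240.0°
Leg 3: dist=11647.9 km, bearing=262.3°
Leg 4: dist=1326.7 km, bearing=173.0°
Leg 5: dist=15494.0 km, bearing=311.8°
Leg 6: dist=7553.4 km, bearing=44.2°
Leg 7: dist=3362.0 km, bearing=83.8°
Total: 57820.0 km

Leg 1: φ1=0.8523071, φ2=0.2408485, Δφ=-0.6114587, Δλ=1.7128574 rad; a=sin²(Δφ/2)+cosφ1·cosφ2·sin²(Δλ/2)=0.4554720176; c=2·atan2(√a, √(1-a))=1.481622223; dist=6371·c=9439.415 ≈ 9439.4 km; running total=9439.4 km
Leg 1 bearing: y=sinΔλ·cosφ2=0.96135300, x=cosφ1·sinφ2-sinφ1·cosφ2·cosΔλ=0.26051766; θ=atan2(y, x)=74.8375° ≈ 74.8°
Leg 2: φ1=0.2408485, φ2=-0.4572466, Δφ=-0.6980950, Δλ=-1.2638173 rad; a=sin²(Δφ/2)+cosφ1·cosφ2·sin²(Δλ/2)=0.4209965040; c=2·atan2(√a, √(1-a))=1.412124364; dist=6371·c=8996.644 ≈ 8996.6 km; running total=18436.0 km
Leg 2 bearing: y=sinΔλ·cosφ2=-0.85532476, x=cosφ1·sinφ2-sinφ1·cosφ2·cosΔλ=-0.49340992; θ=atan2(y, x)=-119.9793° <0 so +360° → 240.0207° ≈ 240.0°
Leg 3: φ1=-0.4572466, φ2=-0.0033598, Δφ=0.4538868, Δλ=-1.8602609 rad; a=sin²(Δφ/2)+cosφ1·cosφ2·sin²(Δλ/2)=0.6273158459; c=2·atan2(√a, √(1-a))=1.828263149; dist=6371·c=11647.865 ≈ 11647.9 km; running total=30083.9 km
Leg 3 bearing: y=sinΔλ·cosφ2=-0.95839143, x=cosφ1·sinφ2-sinφ1·cosφ2·cosΔλ=-0.12902935; θ=atan2(y, x)=-97.6677° <0 so +360° → 262.3323° ≈ 262.3°
Leg 4: φ1=-0.0033598, φ2=-0.2100347, Δφ=-0.2066749, Δλ=0.0256633 rad; a=sin²(Δφ/2)+cosφ1·cosφ2·sin²(Δλ/2)=0.0108016958; c=2·atan2(√a, √(1-a))=0.208238456; dist=6371·c=1326.687 ≈ 1326.7 km; running total=31410.6 km
Leg 4 bearing: y=sinΔλ·cosφ2=0.02509658, x=cosφ1·sinφ2-sinφ1·cosφ2·cosΔλ=-0.20520779; θ=atan2(y, x)=173.0274° ≈ 173.0°
Leg 5: φ1=-0.2100347, φ2=0.6219847, Δφ=0.8320194, Δλ=3.7825107 rad; a=sin²(Δφ/2)+cosφ1·cosφ2·sin²(Δλ/2)=0.8792994733; c=2·atan2(√a, √(1-a))=2.431956429; dist=6371·c=15493.994 ≈ 15494.0 km; running total=46904.6 km
Leg 5 bearing: y=sinΔλ·cosφ2=-0.48595313, x=cosφ1·sinφ2-sinφ1·cosφ2·cosΔλ=0.43402442; θ=atan2(y, x)=-48.2307° <0 so +360° → 311.7693° ≈ 311.8°
Leg 6: φ1=0.6219847, φ2=0.8609831, Δφ=0.2389984, Δλ=-4.5871040 rad; a=sin²(Δφ/2)+cosφ1·cosφ2·sin²(Δλ/2)=0.3121265913; c=2·atan2(√a, √(1-a))=1.185593814; dist=6371·c=7553.418 ≈ 7553.4 km; running total=54458.0 km
Leg 6 bearing: y=sinΔλ·cosφ2=0.64658419, x=cosφ1·sinφ2-sinφ1·cosφ2·cosΔλ=0.66388494; θ=atan2(y, x)=44.2436° ≈ 44.2°
Leg 7: φ1=0.8609831, φ2=0.7622237, Δφ=-0.0987595, Δλ=0.7644664 rad; a=sin²(Δφ/2)+cosφ1·cosφ2·sin²(Δλ/2)=0.0680153618; c=2·atan2(√a, √(1-a))=0.527696500; dist=6371·c=3361.954 ≈ 3362.0 km; running total=57820.0 km
Leg 7 bearing: y=sinΔλ·cosφ2=0.50063511, x=cosφ1·sinφ2-sinφ1·cosφ2·cosΔλ=0.05405158; θ=atan2(y, x)=83.8379° ≈ 83.8°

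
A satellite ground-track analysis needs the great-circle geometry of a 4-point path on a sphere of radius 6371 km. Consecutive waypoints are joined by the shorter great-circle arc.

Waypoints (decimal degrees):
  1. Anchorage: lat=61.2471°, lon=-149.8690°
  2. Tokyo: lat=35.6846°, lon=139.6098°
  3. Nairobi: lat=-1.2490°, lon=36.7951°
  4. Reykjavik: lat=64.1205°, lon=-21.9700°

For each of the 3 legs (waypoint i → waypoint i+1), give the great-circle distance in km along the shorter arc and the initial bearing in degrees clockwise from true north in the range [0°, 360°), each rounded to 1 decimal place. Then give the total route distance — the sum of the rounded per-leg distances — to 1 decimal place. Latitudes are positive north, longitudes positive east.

Leg 1: φ1=1.0689636, φ2=0.6228138, Δφ=-0.4461498, Δλ=5.0523582 rad; a=sin²(Δφ/2)+cosφ1·cosφ2·sin²(Δλ/2)=0.1791562444; c=2·atan2(√a, √(1-a))=0.874099839; dist=6371·c=5568.890 ≈ 5568.9 km; running total=5568.9 km
Leg 1 bearing: y=sinΔλ·cosφ2=-0.76575172, x=cosφ1·sinφ2-sinφ1·cosφ2·cosΔλ=0.04314449; θ=atan2(y, x)=-86.7752° <0 so +360° → 273.2248° ≈ 273.2°
Leg 2: φ1=0.6228138, φ2=-0.0217992, Δφ=-0.6446129, Δλ=-1.7944550 rad; a=sin²(Δφ/2)+cosφ1·cosφ2·sin²(Δλ/2)=0.5964129874; c=2·atan2(√a, √(1-a))=1.764837687; dist=6371·c=11243.781 ≈ 11243.8 km; running total=16812.7 km
Leg 2 bearing: y=sinΔλ·cosφ2=-0.97486081, x=cosφ1·sinφ2-sinφ1·cosφ2·cosΔλ=0.11164476; θ=atan2(y, x)=-83.4667° <0 so +360° → 276.5333° ≈ 276.5°
Leg 3: φ1=-0.0217992, φ2=1.1191138, Δφ=1.1409130, Δλ=-1.0256445 rad; a=sin²(Δφ/2)+cosφ1·cosφ2·sin²(Δλ/2)=0.3966647407; c=2·atan2(√a, √(1-a))=1.362625547; dist=6371·c=8681.287 ≈ 8681.3 km; running total=25494.0 km
Leg 3 bearing: y=sinΔλ·cosφ2=-0.37321151, x=cosφ1·sinφ2-sinφ1·cosφ2·cosΔλ=0.90443378; θ=atan2(y, x)=-22.4233° <0 so +360° → 337.5767° ≈ 337.6°

Leg 1: dist=5568.9 km, bearing=273.2°
Leg 2: dist=11243.8 km, bearing=276.5°
Leg 3: dist=8681.3 km, bearing=337.6°
Total: 25494.0 km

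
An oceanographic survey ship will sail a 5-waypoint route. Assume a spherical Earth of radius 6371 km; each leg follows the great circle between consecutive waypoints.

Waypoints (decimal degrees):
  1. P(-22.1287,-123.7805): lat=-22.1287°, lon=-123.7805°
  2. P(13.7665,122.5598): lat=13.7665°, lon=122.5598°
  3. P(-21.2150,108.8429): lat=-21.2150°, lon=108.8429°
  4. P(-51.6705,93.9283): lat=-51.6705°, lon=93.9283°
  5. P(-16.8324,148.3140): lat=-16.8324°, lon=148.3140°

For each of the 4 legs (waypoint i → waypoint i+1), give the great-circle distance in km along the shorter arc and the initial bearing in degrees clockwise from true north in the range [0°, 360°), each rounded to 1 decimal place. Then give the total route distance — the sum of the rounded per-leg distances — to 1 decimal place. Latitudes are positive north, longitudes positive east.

Leg 1: dist=12986.3 km, bearing=274.7°
Leg 2: dist=4168.1 km, bearing=201.3°
Leg 3: dist=3623.9 km, bearing=197.2°
Leg 4: dist=6121.5 km, bearing=71.7°
Total: 26899.8 km

Leg 1: φ1=-0.3862187, φ2=0.2402708, Δφ=0.6264894, Δλ=4.2994493 rad; a=sin²(Δφ/2)+cosφ1·cosφ2·sin²(Δλ/2)=0.7253518158; c=2·atan2(√a, √(1-a))=2.038349738; dist=6371·c=12986.326 ≈ 12986.3 km; running total=12986.3 km
Leg 1 bearing: y=sinΔλ·cosφ2=-0.88963326, x=cosφ1·sinφ2-sinφ1·cosφ2·cosΔλ=0.07361315; θ=atan2(y, x)=-85.2698° <0 so +360° → 274.7302° ≈ 274.7°
Leg 2: φ1=0.2402708, φ2=-0.3702716, Δφ=-0.6105424, Δλ=-0.2394051 rad; a=sin²(Δφ/2)+cosφ1·cosφ2·sin²(Δλ/2)=0.1032434623; c=2·atan2(√a, √(1-a))=0.654236031; dist=6371·c=4168.138 ≈ 4168.1 km; running total=17154.4 km
Leg 2 bearing: y=sinΔλ·cosφ2=-0.22105455, x=cosφ1·sinφ2-sinφ1·cosφ2·cosΔλ=-0.56698491; θ=atan2(y, x)=-158.7003° <0 so +360° → 201.2997° ≈ 201.3°
Leg 3: φ1=-0.3702716, φ2=-0.9018204, Δφ=-0.5315488, Δλ=-0.2603089 rad; a=sin²(Δφ/2)+cosφ1·cosφ2·sin²(Δλ/2)=0.0787272837; c=2·atan2(√a, √(1-a))=0.568804632; dist=6371·c=3623.854 ≈ 3623.9 km; running total=20778.3 km
Leg 3 bearing: y=sinΔλ·cosφ2=-0.15962210, x=cosφ1·sinφ2-sinφ1·cosφ2·cosΔλ=-0.51442976; θ=atan2(y, x)=-162.7614° <0 so +360° → 197.2386° ≈ 197.2°
Leg 4: φ1=-0.9018204, φ2=-0.2937808, Δφ=0.6080396, Δλ=0.9492095 rad; a=sin²(Δφ/2)+cosφ1·cosφ2·sin²(Δλ/2)=0.2135833865; c=2·atan2(√a, √(1-a))=0.960838092; dist=6371·c=6121.499 ≈ 6121.5 km; running total=26899.8 km
Leg 4 bearing: y=sinΔλ·cosφ2=0.77812510, x=cosφ1·sinφ2-sinφ1·cosφ2·cosΔλ=0.25764979; θ=atan2(y, x)=71.6795° ≈ 71.7°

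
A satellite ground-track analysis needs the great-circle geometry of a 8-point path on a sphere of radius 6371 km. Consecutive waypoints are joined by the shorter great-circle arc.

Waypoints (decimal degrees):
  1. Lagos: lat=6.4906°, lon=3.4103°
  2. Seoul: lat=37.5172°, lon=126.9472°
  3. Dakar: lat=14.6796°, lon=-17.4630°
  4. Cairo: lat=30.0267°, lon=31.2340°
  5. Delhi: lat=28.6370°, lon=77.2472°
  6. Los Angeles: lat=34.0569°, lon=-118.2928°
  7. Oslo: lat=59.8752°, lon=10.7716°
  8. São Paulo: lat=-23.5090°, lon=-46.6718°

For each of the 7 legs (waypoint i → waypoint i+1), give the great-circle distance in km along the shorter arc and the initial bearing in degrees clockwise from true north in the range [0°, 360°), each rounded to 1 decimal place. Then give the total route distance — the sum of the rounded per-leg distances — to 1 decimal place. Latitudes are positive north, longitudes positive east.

Leg 1: dist=12398.6 km, bearing=45.3°
Leg 2: dist=13122.1 km, bearing=320.4°
Leg 3: dist=5246.9 km, bearing=62.5°
Leg 4: dist=4432.8 km, bearing=80.1°
Leg 5: dist=12854.7 km, bearing=14.2°
Leg 6: dist=8579.1 km, bearing=23.6°
Leg 7: dist=10628.8 km, bearing=230.9°
Total: 67263.0 km

Leg 1: φ1=0.1132823, φ2=0.6547987, Δφ=0.5415163, Δλ=2.1561257 rad; a=sin²(Δφ/2)+cosφ1·cosφ2·sin²(Δλ/2)=0.6832779439; c=2·atan2(√a, √(1-a))=1.946100866; dist=6371·c=12398.609 ≈ 12398.6 km; running total=12398.6 km
Leg 1 bearing: y=sinΔλ·cosφ2=0.66113160, x=cosφ1·sinφ2-sinφ1·cosφ2·cosΔλ=0.65463103; θ=atan2(y, x)=45.2831° ≈ 45.3°
Leg 2: φ1=0.6547987, φ2=0.2562074, Δφ=-0.3985913, Δλ=-2.5204335 rad; a=sin²(Δφ/2)+cosφ1·cosφ2·sin²(Δλ/2)=0.7348133278; c=2·atan2(√a, √(1-a))=2.059664179; dist=6371·c=13122.120 ≈ 13122.1 km; running total=25520.7 km
Leg 2 bearing: y=sinΔλ·cosφ2=-0.56298130, x=cosφ1·sinφ2-sinφ1·cosφ2·cosΔλ=0.68007563; θ=atan2(y, x)=-39.6187° <0 so +360° → 320.3813° ≈ 320.4°
Leg 3: φ1=0.2562074, φ2=0.5240648, Δφ=0.2678574, Δλ=0.8499230 rad; a=sin²(Δφ/2)+cosφ1·cosφ2·sin²(Δλ/2)=0.1601930372; c=2·atan2(√a, √(1-a))=0.823560116; dist=6371·c=5246.901 ≈ 5246.9 km; running total=30767.6 km
Leg 3 bearing: y=sinΔλ·cosφ2=0.65040879, x=cosφ1·sinφ2-sinφ1·cosφ2·cosΔλ=0.33925407; θ=atan2(y, x)=62.4534° ≈ 62.5°
Leg 4: φ1=0.5240648, φ2=0.4998099, Δφ=-0.0242548, Δλ=0.8030818 rad; a=sin²(Δφ/2)+cosφ1·cosφ2·sin²(Δλ/2)=0.1162220131; c=2·atan2(√a, √(1-a))=0.695776870; dist=6371·c=4432.794 ≈ 4432.8 km; running total=35200.4 km
Leg 4 bearing: y=sinΔλ·cosφ2=0.63148604, x=cosφ1·sinφ2-sinφ1·cosφ2·cosΔλ=0.10992362; θ=atan2(y, x)=80.1254° ≈ 80.1°
Leg 5: φ1=0.4998099, φ2=0.5944050, Δφ=0.0945951, Δλ=-3.4128168 rad; a=sin²(Δφ/2)+cosφ1·cosφ2·sin²(Δλ/2)=0.7160813479; c=2·atan2(√a, √(1-a))=2.017685940; dist=6371·c=12854.677 ≈ 12854.7 km; running total=48055.1 km
Leg 5 bearing: y=sinΔλ·cosφ2=0.22195944, x=cosφ1·sinφ2-sinφ1·cosφ2·cosΔλ=0.87405344; θ=atan2(y, x)=14.2487° ≈ 14.2°
Leg 6: φ1=0.5944050, φ2=1.0450194, Δφ=0.4506143, Δλ=2.2525987 rad; a=sin²(Δφ/2)+cosφ1·cosφ2·sin²(Δλ/2)=0.3888296051; c=2·atan2(√a, √(1-a))=1.346581625; dist=6371·c=8579.072 ≈ 8579.1 km; running total=56634.2 km
Leg 6 bearing: y=sinΔλ·cosφ2=0.38968277, x=cosφ1·sinφ2-sinφ1·cosφ2·cosΔλ=0.89370684; θ=atan2(y, x)=23.5586° ≈ 23.6°
Leg 7: φ1=1.0450194, φ2=-0.4103095, Δφ=-1.4553288, Δλ=-1.0025765 rad; a=sin²(Δφ/2)+cosφ1·cosφ2·sin²(Δλ/2)=0.5486765010; c=2·atan2(√a, √(1-a))=1.668303767; dist=6371·c=10628.763 ≈ 10628.8 km; running total=67263.0 km
Leg 7 bearing: y=sinΔλ·cosφ2=-0.77290069, x=cosφ1·sinφ2-sinφ1·cosφ2·cosΔλ=-0.62701429; θ=atan2(y, x)=-129.0506° <0 so +360° → 230.9494° ≈ 230.9°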